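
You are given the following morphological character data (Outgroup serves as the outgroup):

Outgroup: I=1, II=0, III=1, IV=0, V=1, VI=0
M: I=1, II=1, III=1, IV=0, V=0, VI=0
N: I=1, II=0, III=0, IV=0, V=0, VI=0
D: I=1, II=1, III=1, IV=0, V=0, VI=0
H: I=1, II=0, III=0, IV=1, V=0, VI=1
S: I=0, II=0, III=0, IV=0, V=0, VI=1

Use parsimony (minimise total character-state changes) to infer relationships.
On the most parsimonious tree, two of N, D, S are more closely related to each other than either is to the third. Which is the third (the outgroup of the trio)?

D

Character polarity is set by the outgroup: the derived state is whichever differs from the outgroup's state, so for I, III, V the derived state is '0', and for the remaining characters it is '1'.
I: derived state '0' in S only — an autapomorphy, so it tells us nothing about relationships among taxa.
Only D and M show the derived state '1' for II, supporting them as a clade.
Only H, N, and S show the derived state '0' for III, supporting them as a clade.
IV (derived state '1') is unique to H (autapomorphy; uninformative for grouping).
All ingroup taxa share the derived state '0' for V; it defines the ingroup but does not resolve relationships within it.
VI: derived state '1' in H and S only — synapomorphy for {H, S}.
Most parsimonious ingroup topology: ((M,D),(N,(H,S))).
S and N share a more recent common ancestor with each other than either does with D, so D is the least closely related of the three.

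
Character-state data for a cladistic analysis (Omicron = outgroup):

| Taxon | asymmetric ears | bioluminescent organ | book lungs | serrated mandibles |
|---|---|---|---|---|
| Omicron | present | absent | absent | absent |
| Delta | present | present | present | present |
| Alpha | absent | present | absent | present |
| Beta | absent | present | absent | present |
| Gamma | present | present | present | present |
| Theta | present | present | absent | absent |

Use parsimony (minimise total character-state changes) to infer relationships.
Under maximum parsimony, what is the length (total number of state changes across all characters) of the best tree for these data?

Character polarity is set by the outgroup: the derived state is whichever differs from the outgroup's state, so for asymmetric ears the derived state is 'absent', and for the remaining characters it is 'present'.
asymmetric ears (derived state 'absent') is shared by Alpha and Beta — a synapomorphy uniting that clade.
All ingroup taxa share the derived state 'present' for bioluminescent organ; it defines the ingroup but does not resolve relationships within it.
Only Delta and Gamma show the derived state 'present' for book lungs, supporting them as a clade.
serrated mandibles: derived state 'present' in Alpha, Beta, Delta, and Gamma only — synapomorphy for {Alpha, Beta, Delta, Gamma}.
Most parsimonious ingroup topology: (((Delta,Gamma),(Alpha,Beta)),Theta).
Changes per character on this tree: asymmetric ears: 1; bioluminescent organ: 1; book lungs: 1; serrated mandibles: 1.
Total = 4.

4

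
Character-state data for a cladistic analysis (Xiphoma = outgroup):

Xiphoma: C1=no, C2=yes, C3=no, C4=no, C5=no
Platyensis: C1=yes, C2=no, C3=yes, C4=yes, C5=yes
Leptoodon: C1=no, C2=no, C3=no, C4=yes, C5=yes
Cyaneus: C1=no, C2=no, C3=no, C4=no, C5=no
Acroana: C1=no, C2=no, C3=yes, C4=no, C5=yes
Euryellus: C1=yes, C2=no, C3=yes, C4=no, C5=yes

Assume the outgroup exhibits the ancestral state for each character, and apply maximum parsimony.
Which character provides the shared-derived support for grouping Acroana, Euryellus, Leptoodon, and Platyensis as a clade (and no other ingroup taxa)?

C5

Character polarity is set by the outgroup: the derived state is whichever differs from the outgroup's state, so for C2 the derived state is 'no', and for the remaining characters it is 'yes'.
C1: derived state 'yes' in Euryellus and Platyensis only — synapomorphy for {Euryellus, Platyensis}.
C2 (derived state 'no') is shared by all ingroup taxa — unites the whole ingroup.
C3: derived state 'yes' in Acroana, Euryellus, and Platyensis only — synapomorphy for {Acroana, Euryellus, Platyensis}.
C4 (state 'yes') occurs in Leptoodon and Platyensis but conflicts with the nesting implied by the other characters — most parsimoniously interpreted as homoplasy.
Only Acroana, Euryellus, Leptoodon, and Platyensis show the derived state 'yes' for C5, supporting them as a clade.
Most parsimonious ingroup topology: ((((Platyensis,Euryellus),Acroana),Leptoodon),Cyaneus).
The clade {Acroana, Euryellus, Leptoodon, Platyensis} is supported by C5: its derived state 'yes' occurs in exactly those taxa and in no other taxon (including the outgroup).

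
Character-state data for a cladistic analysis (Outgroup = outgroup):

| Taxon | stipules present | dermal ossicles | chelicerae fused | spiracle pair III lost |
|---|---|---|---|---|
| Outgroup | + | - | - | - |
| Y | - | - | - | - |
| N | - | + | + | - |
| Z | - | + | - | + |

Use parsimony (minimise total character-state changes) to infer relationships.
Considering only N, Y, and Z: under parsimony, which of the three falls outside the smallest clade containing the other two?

Y

Character polarity is set by the outgroup: the derived state is whichever differs from the outgroup's state, so for stipules present the derived state is '-', and for the remaining characters it is '+'.
All ingroup taxa share the derived state '-' for stipules present; it defines the ingroup but does not resolve relationships within it.
dermal ossicles: derived state '+' in N and Z only — synapomorphy for {N, Z}.
chelicerae fused (derived state '+') is unique to N (autapomorphy; uninformative for grouping).
spiracle pair III lost (derived state '+') is unique to Z (autapomorphy; uninformative for grouping).
Most parsimonious ingroup topology: (Y,(N,Z)).
Z and N share a more recent common ancestor with each other than either does with Y, so Y is the least closely related of the three.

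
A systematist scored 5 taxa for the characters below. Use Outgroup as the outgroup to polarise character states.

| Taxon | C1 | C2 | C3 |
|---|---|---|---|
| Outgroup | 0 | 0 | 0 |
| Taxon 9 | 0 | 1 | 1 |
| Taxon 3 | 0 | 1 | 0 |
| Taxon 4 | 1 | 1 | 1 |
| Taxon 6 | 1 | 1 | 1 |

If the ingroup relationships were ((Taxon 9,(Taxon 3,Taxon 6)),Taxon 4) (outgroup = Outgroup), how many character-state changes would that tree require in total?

Map each character onto ((Taxon 9,(Taxon 3,Taxon 6)),Taxon 4) (rooted by Outgroup) and count the minimum state changes it requires (Fitch parsimony):
C1: 2; C2: 1; C3: 2.
Total tree length = 5.

5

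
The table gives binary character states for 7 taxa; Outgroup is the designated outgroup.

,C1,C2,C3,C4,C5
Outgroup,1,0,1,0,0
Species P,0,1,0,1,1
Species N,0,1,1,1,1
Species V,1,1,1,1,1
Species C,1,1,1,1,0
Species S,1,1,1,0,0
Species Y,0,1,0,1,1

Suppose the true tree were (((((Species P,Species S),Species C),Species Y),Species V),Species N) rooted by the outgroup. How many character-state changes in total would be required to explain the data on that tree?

Map each character onto (((((Species P,Species S),Species C),Species Y),Species V),Species N) (rooted by Outgroup) and count the minimum state changes it requires (Fitch parsimony):
C1: 3; C2: 1; C3: 2; C4: 2; C5: 3.
Total tree length = 11.

11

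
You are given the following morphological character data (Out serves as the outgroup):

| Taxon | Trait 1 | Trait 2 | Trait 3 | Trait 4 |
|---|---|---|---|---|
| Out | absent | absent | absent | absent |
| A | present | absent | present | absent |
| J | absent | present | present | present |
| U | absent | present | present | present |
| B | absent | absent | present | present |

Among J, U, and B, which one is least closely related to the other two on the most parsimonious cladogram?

The outgroup has state 'absent' for every character, so 'present' is the derived state throughout.
Trait 1: derived state 'present' in A only — an autapomorphy, so it tells us nothing about relationships among taxa.
Only J and U show the derived state 'present' for Trait 2, supporting them as a clade.
Trait 3 (derived state 'present') is shared by all ingroup taxa — unites the whole ingroup.
Only B, J, and U show the derived state 'present' for Trait 4, supporting them as a clade.
Most parsimonious ingroup topology: (A,((J,U),B)).
U and J share a more recent common ancestor with each other than either does with B, so B is the least closely related of the three.

B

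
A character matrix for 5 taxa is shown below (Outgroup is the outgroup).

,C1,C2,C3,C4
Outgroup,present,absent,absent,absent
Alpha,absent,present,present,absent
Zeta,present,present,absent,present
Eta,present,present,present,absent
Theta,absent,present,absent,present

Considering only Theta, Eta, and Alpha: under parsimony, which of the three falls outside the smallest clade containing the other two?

Character polarity is set by the outgroup: the derived state is whichever differs from the outgroup's state, so for C1 the derived state is 'absent', and for the remaining characters it is 'present'.
C1 (state 'absent') occurs in Alpha and Theta but conflicts with the nesting implied by the other characters — most parsimoniously interpreted as homoplasy.
All ingroup taxa share the derived state 'present' for C2; it defines the ingroup but does not resolve relationships within it.
C3 (derived state 'present') is shared by Alpha and Eta — a synapomorphy uniting that clade.
C4: derived state 'present' in Theta and Zeta only — synapomorphy for {Theta, Zeta}.
Most parsimonious ingroup topology: ((Alpha,Eta),(Zeta,Theta)).
Alpha and Eta share a more recent common ancestor with each other than either does with Theta, so Theta is the least closely related of the three.

Theta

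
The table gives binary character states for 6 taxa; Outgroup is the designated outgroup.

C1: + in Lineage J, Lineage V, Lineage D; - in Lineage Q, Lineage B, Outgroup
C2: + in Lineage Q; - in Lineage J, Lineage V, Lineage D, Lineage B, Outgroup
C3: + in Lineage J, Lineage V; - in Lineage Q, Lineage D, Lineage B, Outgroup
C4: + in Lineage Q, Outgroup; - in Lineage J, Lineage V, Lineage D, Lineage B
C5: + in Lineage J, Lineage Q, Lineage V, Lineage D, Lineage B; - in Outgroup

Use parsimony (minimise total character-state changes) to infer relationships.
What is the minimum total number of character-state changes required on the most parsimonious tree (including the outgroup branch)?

Character polarity is set by the outgroup: the derived state is whichever differs from the outgroup's state, so for C4 the derived state is '-', and for the remaining characters it is '+'.
Only Lineage D, Lineage J, and Lineage V show the derived state '+' for C1, supporting them as a clade.
C2: derived state '+' in Lineage Q only — an autapomorphy, so it tells us nothing about relationships among taxa.
Only Lineage J and Lineage V show the derived state '+' for C3, supporting them as a clade.
Only Lineage B, Lineage D, Lineage J, and Lineage V show the derived state '-' for C4, supporting them as a clade.
All ingroup taxa share the derived state '+' for C5; it defines the ingroup but does not resolve relationships within it.
Most parsimonious ingroup topology: ((Lineage B,((Lineage V,Lineage J),Lineage D)),Lineage Q).
Changes per character on this tree: C1: 1; C2: 1; C3: 1; C4: 1; C5: 1.
Total = 5.

5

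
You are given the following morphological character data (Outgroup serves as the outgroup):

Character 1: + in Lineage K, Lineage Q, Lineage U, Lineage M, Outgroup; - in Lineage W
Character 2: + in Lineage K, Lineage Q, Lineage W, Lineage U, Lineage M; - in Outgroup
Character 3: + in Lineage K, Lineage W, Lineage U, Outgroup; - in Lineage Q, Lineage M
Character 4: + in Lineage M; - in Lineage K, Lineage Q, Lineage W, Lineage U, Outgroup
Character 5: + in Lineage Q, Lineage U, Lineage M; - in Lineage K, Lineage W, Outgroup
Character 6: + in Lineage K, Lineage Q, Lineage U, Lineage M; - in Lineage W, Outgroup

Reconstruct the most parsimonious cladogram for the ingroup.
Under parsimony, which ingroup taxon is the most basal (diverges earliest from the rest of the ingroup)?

Lineage W

Character polarity is set by the outgroup: the derived state is whichever differs from the outgroup's state, so for Character 1, Character 3 the derived state is '-', and for the remaining characters it is '+'.
Character 1: derived state '-' in Lineage W only — an autapomorphy, so it tells us nothing about relationships among taxa.
Character 2 (derived state '+') is shared by all ingroup taxa — unites the whole ingroup.
Character 3: derived state '-' in Lineage M and Lineage Q only — synapomorphy for {Lineage M, Lineage Q}.
Character 4: derived state '+' in Lineage M only — an autapomorphy, so it tells us nothing about relationships among taxa.
Character 5: derived state '+' in Lineage M, Lineage Q, and Lineage U only — synapomorphy for {Lineage M, Lineage Q, Lineage U}.
Only Lineage K, Lineage M, Lineage Q, and Lineage U show the derived state '+' for Character 6, supporting them as a clade.
Most parsimonious ingroup topology: ((((Lineage M,Lineage Q),Lineage U),Lineage K),Lineage W).
Lineage W is sister to the clade containing all other ingroup taxa, so it is the earliest-diverging (most basal) ingroup lineage.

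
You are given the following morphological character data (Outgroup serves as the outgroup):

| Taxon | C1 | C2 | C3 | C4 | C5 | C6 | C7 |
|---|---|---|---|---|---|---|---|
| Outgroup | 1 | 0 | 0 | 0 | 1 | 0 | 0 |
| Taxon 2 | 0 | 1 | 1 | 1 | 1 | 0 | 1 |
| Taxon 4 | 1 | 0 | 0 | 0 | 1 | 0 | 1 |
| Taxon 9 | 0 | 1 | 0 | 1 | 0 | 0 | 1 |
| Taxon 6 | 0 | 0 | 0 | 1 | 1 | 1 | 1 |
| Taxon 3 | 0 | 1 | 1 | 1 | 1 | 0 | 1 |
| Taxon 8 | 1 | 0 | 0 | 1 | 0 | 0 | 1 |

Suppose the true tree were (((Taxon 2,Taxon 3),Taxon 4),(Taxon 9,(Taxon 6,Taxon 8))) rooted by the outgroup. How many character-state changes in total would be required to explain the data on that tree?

Map each character onto (((Taxon 2,Taxon 3),Taxon 4),(Taxon 9,(Taxon 6,Taxon 8))) (rooted by Outgroup) and count the minimum state changes it requires (Fitch parsimony):
C1: 3; C2: 2; C3: 1; C4: 2; C5: 2; C6: 1; C7: 1.
Total tree length = 12.

12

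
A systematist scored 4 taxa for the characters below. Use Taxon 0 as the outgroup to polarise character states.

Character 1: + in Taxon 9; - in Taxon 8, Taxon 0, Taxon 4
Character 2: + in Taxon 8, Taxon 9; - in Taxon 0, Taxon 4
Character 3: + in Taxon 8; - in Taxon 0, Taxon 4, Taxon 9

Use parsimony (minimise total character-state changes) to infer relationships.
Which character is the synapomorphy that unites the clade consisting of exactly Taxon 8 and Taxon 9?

Character 2

The outgroup has state '-' for every character, so '+' is the derived state throughout.
Character 1: derived state '+' in Taxon 9 only — an autapomorphy, so it tells us nothing about relationships among taxa.
Character 2 (derived state '+') is shared by Taxon 8 and Taxon 9 — a synapomorphy uniting that clade.
Character 3: derived state '+' in Taxon 8 only — an autapomorphy, so it tells us nothing about relationships among taxa.
Most parsimonious ingroup topology: (Taxon 4,(Taxon 9,Taxon 8)).
The clade {Taxon 8, Taxon 9} is supported by Character 2: its derived state '+' occurs in exactly those taxa and in no other taxon (including the outgroup).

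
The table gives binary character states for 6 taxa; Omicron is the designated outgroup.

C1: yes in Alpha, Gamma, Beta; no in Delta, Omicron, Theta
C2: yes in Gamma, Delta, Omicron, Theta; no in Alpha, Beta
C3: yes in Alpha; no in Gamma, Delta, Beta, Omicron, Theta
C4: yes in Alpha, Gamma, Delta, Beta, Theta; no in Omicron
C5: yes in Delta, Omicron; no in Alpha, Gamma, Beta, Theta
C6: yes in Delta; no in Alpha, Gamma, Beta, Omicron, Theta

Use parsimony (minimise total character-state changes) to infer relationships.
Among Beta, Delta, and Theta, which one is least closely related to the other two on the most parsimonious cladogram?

Delta

Character polarity is set by the outgroup: the derived state is whichever differs from the outgroup's state, so for C2, C5 the derived state is 'no', and for the remaining characters it is 'yes'.
Only Alpha, Beta, and Gamma show the derived state 'yes' for C1, supporting them as a clade.
C2 (derived state 'no') is shared by Alpha and Beta — a synapomorphy uniting that clade.
C3 (derived state 'yes') is unique to Alpha (autapomorphy; uninformative for grouping).
C4 (derived state 'yes') is shared by all ingroup taxa — unites the whole ingroup.
Only Alpha, Beta, Gamma, and Theta show the derived state 'no' for C5, supporting them as a clade.
C6 (derived state 'yes') is unique to Delta (autapomorphy; uninformative for grouping).
Most parsimonious ingroup topology: ((((Alpha,Beta),Gamma),Theta),Delta).
Theta and Beta share a more recent common ancestor with each other than either does with Delta, so Delta is the least closely related of the three.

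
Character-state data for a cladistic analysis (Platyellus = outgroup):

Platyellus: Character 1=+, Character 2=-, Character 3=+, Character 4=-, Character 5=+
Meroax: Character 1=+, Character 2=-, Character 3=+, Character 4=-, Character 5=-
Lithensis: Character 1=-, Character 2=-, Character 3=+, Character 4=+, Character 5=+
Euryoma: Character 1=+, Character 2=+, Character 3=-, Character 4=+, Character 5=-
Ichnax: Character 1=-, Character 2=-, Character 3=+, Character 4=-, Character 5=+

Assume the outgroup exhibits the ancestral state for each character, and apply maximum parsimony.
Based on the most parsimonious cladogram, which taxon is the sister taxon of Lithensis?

Ichnax

Character polarity is set by the outgroup: the derived state is whichever differs from the outgroup's state, so for Character 1, Character 3, Character 5 the derived state is '-', and for the remaining characters it is '+'.
Only Ichnax and Lithensis show the derived state '-' for Character 1, supporting them as a clade.
Character 2 (derived state '+') is unique to Euryoma (autapomorphy; uninformative for grouping).
Character 3: derived state '-' in Euryoma only — an autapomorphy, so it tells us nothing about relationships among taxa.
Character 4 groups Euryoma and Lithensis, which is incompatible with the clades supported by the remaining characters; treating it as convergent (homoplasy) costs fewer steps than any alternative tree.
Only Euryoma and Meroax show the derived state '-' for Character 5, supporting them as a clade.
Most parsimonious ingroup topology: ((Meroax,Euryoma),(Lithensis,Ichnax)).
Lithensis and Ichnax form a cherry on this tree, so they are sister taxa.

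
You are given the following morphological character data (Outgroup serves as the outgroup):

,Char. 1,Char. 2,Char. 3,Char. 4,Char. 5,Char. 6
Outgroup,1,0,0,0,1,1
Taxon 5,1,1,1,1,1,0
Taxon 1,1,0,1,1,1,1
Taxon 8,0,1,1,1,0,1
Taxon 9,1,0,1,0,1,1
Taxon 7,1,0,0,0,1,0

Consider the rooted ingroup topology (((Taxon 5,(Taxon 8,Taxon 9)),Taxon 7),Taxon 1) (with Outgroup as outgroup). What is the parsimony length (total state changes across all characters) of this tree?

Map each character onto (((Taxon 5,(Taxon 8,Taxon 9)),Taxon 7),Taxon 1) (rooted by Outgroup) and count the minimum state changes it requires (Fitch parsimony):
Char. 1: 1; Char. 2: 2; Char. 3: 2; Char. 4: 3; Char. 5: 1; Char. 6: 2.
Total tree length = 11.

11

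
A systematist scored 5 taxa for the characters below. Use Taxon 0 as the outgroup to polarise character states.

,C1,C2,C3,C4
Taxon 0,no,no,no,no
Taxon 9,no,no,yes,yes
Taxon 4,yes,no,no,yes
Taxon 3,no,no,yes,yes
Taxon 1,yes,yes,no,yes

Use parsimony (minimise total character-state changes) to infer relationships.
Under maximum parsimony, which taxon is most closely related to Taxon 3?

The outgroup has state 'no' for every character, so 'yes' is the derived state throughout.
Only Taxon 1 and Taxon 4 show the derived state 'yes' for C1, supporting them as a clade.
C2 (derived state 'yes') is unique to Taxon 1 (autapomorphy; uninformative for grouping).
Only Taxon 3 and Taxon 9 show the derived state 'yes' for C3, supporting them as a clade.
All ingroup taxa share the derived state 'yes' for C4; it defines the ingroup but does not resolve relationships within it.
Most parsimonious ingroup topology: ((Taxon 3,Taxon 9),(Taxon 4,Taxon 1)).
Taxon 3 and Taxon 9 form a cherry on this tree, so they are sister taxa.

Taxon 9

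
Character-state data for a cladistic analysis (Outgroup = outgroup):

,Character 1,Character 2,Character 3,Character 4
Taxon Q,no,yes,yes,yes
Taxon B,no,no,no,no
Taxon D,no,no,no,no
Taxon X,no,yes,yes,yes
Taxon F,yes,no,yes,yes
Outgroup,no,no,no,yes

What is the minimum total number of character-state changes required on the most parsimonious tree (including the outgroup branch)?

Character polarity is set by the outgroup: the derived state is whichever differs from the outgroup's state, so for Character 4 the derived state is 'no', and for the remaining characters it is 'yes'.
Character 1: derived state 'yes' in Taxon F only — an autapomorphy, so it tells us nothing about relationships among taxa.
Only Taxon Q and Taxon X show the derived state 'yes' for Character 2, supporting them as a clade.
Only Taxon F, Taxon Q, and Taxon X show the derived state 'yes' for Character 3, supporting them as a clade.
Only Taxon B and Taxon D show the derived state 'no' for Character 4, supporting them as a clade.
Most parsimonious ingroup topology: (((Taxon Q,Taxon X),Taxon F),(Taxon B,Taxon D)).
Changes per character on this tree: Character 1: 1; Character 2: 1; Character 3: 1; Character 4: 1.
Total = 4.

4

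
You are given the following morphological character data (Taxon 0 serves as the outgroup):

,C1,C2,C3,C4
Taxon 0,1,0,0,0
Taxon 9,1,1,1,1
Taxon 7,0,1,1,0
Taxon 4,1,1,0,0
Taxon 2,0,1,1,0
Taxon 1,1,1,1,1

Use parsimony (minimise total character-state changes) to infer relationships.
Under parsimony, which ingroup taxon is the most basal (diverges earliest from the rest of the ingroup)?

Character polarity is set by the outgroup: the derived state is whichever differs from the outgroup's state, so for C1 the derived state is '0', and for the remaining characters it is '1'.
Only Taxon 2 and Taxon 7 show the derived state '0' for C1, supporting them as a clade.
C2 (derived state '1') is shared by all ingroup taxa — unites the whole ingroup.
C3: derived state '1' in Taxon 1, Taxon 2, Taxon 7, and Taxon 9 only — synapomorphy for {Taxon 1, Taxon 2, Taxon 7, Taxon 9}.
Only Taxon 1 and Taxon 9 show the derived state '1' for C4, supporting them as a clade.
Most parsimonious ingroup topology: (((Taxon 9,Taxon 1),(Taxon 7,Taxon 2)),Taxon 4).
Taxon 4 is sister to the clade containing all other ingroup taxa, so it is the earliest-diverging (most basal) ingroup lineage.

Taxon 4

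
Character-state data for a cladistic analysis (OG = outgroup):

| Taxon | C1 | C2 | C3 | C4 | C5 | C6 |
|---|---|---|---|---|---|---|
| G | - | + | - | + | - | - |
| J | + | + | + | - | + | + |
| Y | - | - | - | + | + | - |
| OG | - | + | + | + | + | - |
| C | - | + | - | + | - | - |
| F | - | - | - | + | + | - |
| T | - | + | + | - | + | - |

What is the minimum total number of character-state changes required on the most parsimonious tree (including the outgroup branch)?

6

Character polarity is set by the outgroup: the derived state is whichever differs from the outgroup's state, so for C2, C3, C4, C5 the derived state is '-', and for the remaining characters it is '+'.
C1: derived state '+' in J only — an autapomorphy, so it tells us nothing about relationships among taxa.
C2: derived state '-' in F and Y only — synapomorphy for {F, Y}.
Only C, F, G, and Y show the derived state '-' for C3, supporting them as a clade.
Only J and T show the derived state '-' for C4, supporting them as a clade.
Only C and G show the derived state '-' for C5, supporting them as a clade.
C6 (derived state '+') is unique to J (autapomorphy; uninformative for grouping).
Most parsimonious ingroup topology: ((J,T),((C,G),(F,Y))).
Changes per character on this tree: C1: 1; C2: 1; C3: 1; C4: 1; C5: 1; C6: 1.
Total = 6.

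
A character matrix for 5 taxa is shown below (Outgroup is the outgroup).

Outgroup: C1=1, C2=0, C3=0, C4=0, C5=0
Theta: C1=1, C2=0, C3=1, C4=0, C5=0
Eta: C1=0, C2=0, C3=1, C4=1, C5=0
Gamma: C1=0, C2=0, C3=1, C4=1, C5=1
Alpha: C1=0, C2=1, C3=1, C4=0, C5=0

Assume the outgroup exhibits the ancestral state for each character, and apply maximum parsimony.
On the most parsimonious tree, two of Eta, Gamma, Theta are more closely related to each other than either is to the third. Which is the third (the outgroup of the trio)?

Character polarity is set by the outgroup: the derived state is whichever differs from the outgroup's state, so for C1 the derived state is '0', and for the remaining characters it is '1'.
C1: derived state '0' in Alpha, Eta, and Gamma only — synapomorphy for {Alpha, Eta, Gamma}.
C2: derived state '1' in Alpha only — an autapomorphy, so it tells us nothing about relationships among taxa.
All ingroup taxa share the derived state '1' for C3; it defines the ingroup but does not resolve relationships within it.
C4: derived state '1' in Eta and Gamma only — synapomorphy for {Eta, Gamma}.
C5: derived state '1' in Gamma only — an autapomorphy, so it tells us nothing about relationships among taxa.
Most parsimonious ingroup topology: (Theta,((Eta,Gamma),Alpha)).
Gamma and Eta share a more recent common ancestor with each other than either does with Theta, so Theta is the least closely related of the three.

Theta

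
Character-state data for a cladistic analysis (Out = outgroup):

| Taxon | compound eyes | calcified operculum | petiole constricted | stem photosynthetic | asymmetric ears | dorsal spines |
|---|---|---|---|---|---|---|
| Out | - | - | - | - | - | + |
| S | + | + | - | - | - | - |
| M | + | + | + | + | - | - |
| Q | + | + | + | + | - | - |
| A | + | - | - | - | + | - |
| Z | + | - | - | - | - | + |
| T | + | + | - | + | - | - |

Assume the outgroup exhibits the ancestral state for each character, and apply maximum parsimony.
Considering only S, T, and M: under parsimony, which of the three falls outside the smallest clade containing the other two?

Character polarity is set by the outgroup: the derived state is whichever differs from the outgroup's state, so for dorsal spines the derived state is '-', and for the remaining characters it is '+'.
compound eyes (derived state '+') is shared by all ingroup taxa — unites the whole ingroup.
calcified operculum: derived state '+' in M, Q, S, and T only — synapomorphy for {M, Q, S, T}.
petiole constricted (derived state '+') is shared by M and Q — a synapomorphy uniting that clade.
stem photosynthetic (derived state '+') is shared by M, Q, and T — a synapomorphy uniting that clade.
asymmetric ears (derived state '+') is unique to A (autapomorphy; uninformative for grouping).
dorsal spines (derived state '-') is shared by A, M, Q, S, and T — a synapomorphy uniting that clade.
Most parsimonious ingroup topology: (((S,((M,Q),T)),A),Z).
M and T share a more recent common ancestor with each other than either does with S, so S is the least closely related of the three.

S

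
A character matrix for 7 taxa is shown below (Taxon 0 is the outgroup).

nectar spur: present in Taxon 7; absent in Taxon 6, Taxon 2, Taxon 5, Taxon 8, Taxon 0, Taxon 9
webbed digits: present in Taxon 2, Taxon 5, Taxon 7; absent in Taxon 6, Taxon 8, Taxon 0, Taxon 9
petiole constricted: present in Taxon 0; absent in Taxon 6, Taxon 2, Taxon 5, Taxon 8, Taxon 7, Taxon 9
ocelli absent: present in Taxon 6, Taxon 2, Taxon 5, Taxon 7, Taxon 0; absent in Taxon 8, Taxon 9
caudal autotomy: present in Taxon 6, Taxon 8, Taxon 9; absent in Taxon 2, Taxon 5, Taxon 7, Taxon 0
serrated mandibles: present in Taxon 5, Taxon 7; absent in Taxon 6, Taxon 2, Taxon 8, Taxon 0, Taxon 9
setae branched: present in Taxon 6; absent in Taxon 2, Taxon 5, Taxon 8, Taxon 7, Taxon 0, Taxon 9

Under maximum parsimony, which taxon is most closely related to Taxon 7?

Character polarity is set by the outgroup: the derived state is whichever differs from the outgroup's state, so for petiole constricted, ocelli absent the derived state is 'absent', and for the remaining characters it is 'present'.
nectar spur: derived state 'present' in Taxon 7 only — an autapomorphy, so it tells us nothing about relationships among taxa.
webbed digits (derived state 'present') is shared by Taxon 2, Taxon 5, and Taxon 7 — a synapomorphy uniting that clade.
All ingroup taxa share the derived state 'absent' for petiole constricted; it defines the ingroup but does not resolve relationships within it.
ocelli absent: derived state 'absent' in Taxon 8 and Taxon 9 only — synapomorphy for {Taxon 8, Taxon 9}.
Only Taxon 6, Taxon 8, and Taxon 9 show the derived state 'present' for caudal autotomy, supporting them as a clade.
Only Taxon 5 and Taxon 7 show the derived state 'present' for serrated mandibles, supporting them as a clade.
setae branched (derived state 'present') is unique to Taxon 6 (autapomorphy; uninformative for grouping).
Most parsimonious ingroup topology: (((Taxon 5,Taxon 7),Taxon 2),((Taxon 8,Taxon 9),Taxon 6)).
Taxon 7 and Taxon 5 form a cherry on this tree, so they are sister taxa.

Taxon 5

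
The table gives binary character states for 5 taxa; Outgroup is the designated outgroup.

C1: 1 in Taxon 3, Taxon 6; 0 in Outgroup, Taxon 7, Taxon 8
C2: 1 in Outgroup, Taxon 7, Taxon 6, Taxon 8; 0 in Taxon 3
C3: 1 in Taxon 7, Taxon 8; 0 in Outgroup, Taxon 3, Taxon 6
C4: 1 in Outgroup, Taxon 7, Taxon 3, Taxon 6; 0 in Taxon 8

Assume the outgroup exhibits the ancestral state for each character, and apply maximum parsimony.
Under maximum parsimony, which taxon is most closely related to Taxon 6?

Taxon 3

Character polarity is set by the outgroup: the derived state is whichever differs from the outgroup's state, so for C2, C4 the derived state is '0', and for the remaining characters it is '1'.
C1: derived state '1' in Taxon 3 and Taxon 6 only — synapomorphy for {Taxon 3, Taxon 6}.
C2 (derived state '0') is unique to Taxon 3 (autapomorphy; uninformative for grouping).
C3 (derived state '1') is shared by Taxon 7 and Taxon 8 — a synapomorphy uniting that clade.
C4: derived state '0' in Taxon 8 only — an autapomorphy, so it tells us nothing about relationships among taxa.
Most parsimonious ingroup topology: ((Taxon 7,Taxon 8),(Taxon 3,Taxon 6)).
Taxon 6 and Taxon 3 form a cherry on this tree, so they are sister taxa.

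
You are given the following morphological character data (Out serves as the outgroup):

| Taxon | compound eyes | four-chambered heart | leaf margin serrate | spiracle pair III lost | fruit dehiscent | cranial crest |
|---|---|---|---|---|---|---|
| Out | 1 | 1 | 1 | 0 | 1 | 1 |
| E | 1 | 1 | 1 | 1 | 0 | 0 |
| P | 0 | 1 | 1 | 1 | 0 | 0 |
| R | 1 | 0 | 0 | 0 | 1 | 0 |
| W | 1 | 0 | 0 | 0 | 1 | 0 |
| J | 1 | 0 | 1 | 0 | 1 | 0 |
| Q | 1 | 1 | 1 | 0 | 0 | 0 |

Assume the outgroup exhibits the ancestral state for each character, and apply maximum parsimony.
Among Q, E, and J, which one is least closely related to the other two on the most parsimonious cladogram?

Character polarity is set by the outgroup: the derived state is whichever differs from the outgroup's state, so for compound eyes, four-chambered heart, leaf margin serrate, fruit dehiscent, cranial crest the derived state is '0', and for the remaining characters it is '1'.
compound eyes: derived state '0' in P only — an autapomorphy, so it tells us nothing about relationships among taxa.
four-chambered heart: derived state '0' in J, R, and W only — synapomorphy for {J, R, W}.
leaf margin serrate (derived state '0') is shared by R and W — a synapomorphy uniting that clade.
Only E and P show the derived state '1' for spiracle pair III lost, supporting them as a clade.
fruit dehiscent (derived state '0') is shared by E, P, and Q — a synapomorphy uniting that clade.
All ingroup taxa share the derived state '0' for cranial crest; it defines the ingroup but does not resolve relationships within it.
Most parsimonious ingroup topology: (((E,P),Q),((R,W),J)).
E and Q share a more recent common ancestor with each other than either does with J, so J is the least closely related of the three.

J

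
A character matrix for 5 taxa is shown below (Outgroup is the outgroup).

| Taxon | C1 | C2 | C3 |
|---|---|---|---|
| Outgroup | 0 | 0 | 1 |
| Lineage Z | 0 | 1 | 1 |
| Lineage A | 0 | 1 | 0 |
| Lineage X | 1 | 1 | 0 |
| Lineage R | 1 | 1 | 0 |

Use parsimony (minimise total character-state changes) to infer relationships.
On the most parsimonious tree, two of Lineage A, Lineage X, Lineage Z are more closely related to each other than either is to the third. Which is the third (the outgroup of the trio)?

Lineage Z

Character polarity is set by the outgroup: the derived state is whichever differs from the outgroup's state, so for C3 the derived state is '0', and for the remaining characters it is '1'.
Only Lineage R and Lineage X show the derived state '1' for C1, supporting them as a clade.
C2 (derived state '1') is shared by all ingroup taxa — unites the whole ingroup.
C3 (derived state '0') is shared by Lineage A, Lineage R, and Lineage X — a synapomorphy uniting that clade.
Most parsimonious ingroup topology: (Lineage Z,(Lineage A,(Lineage X,Lineage R))).
Lineage X and Lineage A share a more recent common ancestor with each other than either does with Lineage Z, so Lineage Z is the least closely related of the three.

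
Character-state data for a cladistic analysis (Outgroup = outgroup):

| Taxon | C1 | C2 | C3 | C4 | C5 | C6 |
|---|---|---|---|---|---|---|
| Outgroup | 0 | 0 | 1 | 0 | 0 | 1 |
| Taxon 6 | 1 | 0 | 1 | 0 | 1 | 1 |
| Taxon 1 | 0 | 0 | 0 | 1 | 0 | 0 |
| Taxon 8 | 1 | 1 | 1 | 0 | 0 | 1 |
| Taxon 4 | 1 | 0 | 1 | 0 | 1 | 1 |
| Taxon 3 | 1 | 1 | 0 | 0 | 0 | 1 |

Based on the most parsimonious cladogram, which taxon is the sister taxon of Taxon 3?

Taxon 8

Character polarity is set by the outgroup: the derived state is whichever differs from the outgroup's state, so for C3, C6 the derived state is '0', and for the remaining characters it is '1'.
C1: derived state '1' in Taxon 3, Taxon 4, Taxon 6, and Taxon 8 only — synapomorphy for {Taxon 3, Taxon 4, Taxon 6, Taxon 8}.
C2: derived state '1' in Taxon 3 and Taxon 8 only — synapomorphy for {Taxon 3, Taxon 8}.
C3 (state '0') occurs in Taxon 1 and Taxon 3 but conflicts with the nesting implied by the other characters — most parsimoniously interpreted as homoplasy.
C4: derived state '1' in Taxon 1 only — an autapomorphy, so it tells us nothing about relationships among taxa.
Only Taxon 4 and Taxon 6 show the derived state '1' for C5, supporting them as a clade.
C6 (derived state '0') is unique to Taxon 1 (autapomorphy; uninformative for grouping).
Most parsimonious ingroup topology: (((Taxon 6,Taxon 4),(Taxon 8,Taxon 3)),Taxon 1).
Taxon 3 and Taxon 8 form a cherry on this tree, so they are sister taxa.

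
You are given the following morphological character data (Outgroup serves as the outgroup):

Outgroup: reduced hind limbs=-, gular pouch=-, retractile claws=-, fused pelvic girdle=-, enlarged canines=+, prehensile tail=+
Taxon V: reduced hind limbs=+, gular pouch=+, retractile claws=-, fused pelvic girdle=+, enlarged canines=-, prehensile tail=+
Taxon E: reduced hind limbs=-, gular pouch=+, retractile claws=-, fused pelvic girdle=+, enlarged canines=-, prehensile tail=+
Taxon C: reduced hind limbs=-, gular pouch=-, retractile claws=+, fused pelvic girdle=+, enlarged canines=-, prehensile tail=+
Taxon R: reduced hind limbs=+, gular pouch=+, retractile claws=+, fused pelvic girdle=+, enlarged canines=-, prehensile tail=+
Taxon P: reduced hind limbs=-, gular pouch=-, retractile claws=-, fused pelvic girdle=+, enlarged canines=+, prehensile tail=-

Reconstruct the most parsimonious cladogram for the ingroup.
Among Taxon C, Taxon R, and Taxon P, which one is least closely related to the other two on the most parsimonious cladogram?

Character polarity is set by the outgroup: the derived state is whichever differs from the outgroup's state, so for enlarged canines, prehensile tail the derived state is '-', and for the remaining characters it is '+'.
reduced hind limbs: derived state '+' in Taxon R and Taxon V only — synapomorphy for {Taxon R, Taxon V}.
gular pouch (derived state '+') is shared by Taxon E, Taxon R, and Taxon V — a synapomorphy uniting that clade.
retractile claws groups Taxon C and Taxon R, which is incompatible with the clades supported by the remaining characters; treating it as convergent (homoplasy) costs fewer steps than any alternative tree.
fused pelvic girdle (derived state '+') is shared by all ingroup taxa — unites the whole ingroup.
enlarged canines (derived state '-') is shared by Taxon C, Taxon E, Taxon R, and Taxon V — a synapomorphy uniting that clade.
prehensile tail (derived state '-') is unique to Taxon P (autapomorphy; uninformative for grouping).
Most parsimonious ingroup topology: ((((Taxon V,Taxon R),Taxon E),Taxon C),Taxon P).
Taxon R and Taxon C share a more recent common ancestor with each other than either does with Taxon P, so Taxon P is the least closely related of the three.

Taxon P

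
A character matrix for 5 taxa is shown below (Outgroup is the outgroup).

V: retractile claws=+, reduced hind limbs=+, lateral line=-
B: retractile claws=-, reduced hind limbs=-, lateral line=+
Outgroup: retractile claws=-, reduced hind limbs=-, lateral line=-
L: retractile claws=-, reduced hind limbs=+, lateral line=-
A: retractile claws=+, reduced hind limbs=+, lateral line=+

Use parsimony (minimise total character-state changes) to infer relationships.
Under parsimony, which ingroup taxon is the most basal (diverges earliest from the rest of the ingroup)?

B

The outgroup has state '-' for every character, so '+' is the derived state throughout.
Only A and V show the derived state '+' for retractile claws, supporting them as a clade.
Only A, L, and V show the derived state '+' for reduced hind limbs, supporting them as a clade.
lateral line (state '+') occurs in A and B but conflicts with the nesting implied by the other characters — most parsimoniously interpreted as homoplasy.
Most parsimonious ingroup topology: ((L,(A,V)),B).
B is sister to the clade containing all other ingroup taxa, so it is the earliest-diverging (most basal) ingroup lineage.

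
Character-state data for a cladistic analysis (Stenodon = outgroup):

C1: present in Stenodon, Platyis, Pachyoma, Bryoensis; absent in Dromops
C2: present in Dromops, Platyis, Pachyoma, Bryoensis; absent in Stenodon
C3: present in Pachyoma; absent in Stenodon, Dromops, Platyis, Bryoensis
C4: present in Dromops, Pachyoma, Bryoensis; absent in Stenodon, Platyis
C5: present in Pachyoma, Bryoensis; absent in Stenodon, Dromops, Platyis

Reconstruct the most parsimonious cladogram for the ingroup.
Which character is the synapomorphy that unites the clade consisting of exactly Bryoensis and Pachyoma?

Character polarity is set by the outgroup: the derived state is whichever differs from the outgroup's state, so for C1 the derived state is 'absent', and for the remaining characters it is 'present'.
C1: derived state 'absent' in Dromops only — an autapomorphy, so it tells us nothing about relationships among taxa.
C2 (derived state 'present') is shared by all ingroup taxa — unites the whole ingroup.
C3 (derived state 'present') is unique to Pachyoma (autapomorphy; uninformative for grouping).
C4: derived state 'present' in Bryoensis, Dromops, and Pachyoma only — synapomorphy for {Bryoensis, Dromops, Pachyoma}.
C5: derived state 'present' in Bryoensis and Pachyoma only — synapomorphy for {Bryoensis, Pachyoma}.
Most parsimonious ingroup topology: ((Dromops,(Pachyoma,Bryoensis)),Platyis).
The clade {Bryoensis, Pachyoma} is supported by C5: its derived state 'present' occurs in exactly those taxa and in no other taxon (including the outgroup).

C5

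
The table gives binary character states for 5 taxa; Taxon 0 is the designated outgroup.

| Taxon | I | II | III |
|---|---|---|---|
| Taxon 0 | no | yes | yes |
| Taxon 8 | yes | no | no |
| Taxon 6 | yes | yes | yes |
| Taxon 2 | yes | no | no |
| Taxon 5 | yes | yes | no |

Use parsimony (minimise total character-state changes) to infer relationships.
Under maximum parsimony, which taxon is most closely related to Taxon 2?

Character polarity is set by the outgroup: the derived state is whichever differs from the outgroup's state, so for II, III the derived state is 'no', and for the remaining characters it is 'yes'.
All ingroup taxa share the derived state 'yes' for I; it defines the ingroup but does not resolve relationships within it.
II (derived state 'no') is shared by Taxon 2 and Taxon 8 — a synapomorphy uniting that clade.
Only Taxon 2, Taxon 5, and Taxon 8 show the derived state 'no' for III, supporting them as a clade.
Most parsimonious ingroup topology: ((Taxon 5,(Taxon 8,Taxon 2)),Taxon 6).
Taxon 2 and Taxon 8 form a cherry on this tree, so they are sister taxa.

Taxon 8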